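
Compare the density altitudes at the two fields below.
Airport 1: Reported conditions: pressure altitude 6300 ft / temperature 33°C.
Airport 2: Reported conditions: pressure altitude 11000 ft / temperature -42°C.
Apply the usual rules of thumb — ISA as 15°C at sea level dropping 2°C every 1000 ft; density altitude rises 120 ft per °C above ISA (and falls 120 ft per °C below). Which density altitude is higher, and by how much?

Airport 1: ISA temp = 2.4°C, deviation +30.6°C, DA = 6300 + 120 × 30.6 = 9972 ft.
Airport 2: ISA temp = -7°C, deviation -35°C, DA = 11000 + 120 × (-35) = 6800 ft.
Airport 1 is higher by 9972 − 6800 = 3172 ft.

Airport 1 by 3172 ft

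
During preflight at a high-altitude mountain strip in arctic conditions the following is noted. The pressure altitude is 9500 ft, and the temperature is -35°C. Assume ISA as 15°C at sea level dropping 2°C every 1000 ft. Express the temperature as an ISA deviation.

ISA-31°C

ISA temperature at 9500 ft = 15 − 2 × (9500/1000) = -4°C.
Deviation = OAT − ISA = -35 − (-4) = -31°C.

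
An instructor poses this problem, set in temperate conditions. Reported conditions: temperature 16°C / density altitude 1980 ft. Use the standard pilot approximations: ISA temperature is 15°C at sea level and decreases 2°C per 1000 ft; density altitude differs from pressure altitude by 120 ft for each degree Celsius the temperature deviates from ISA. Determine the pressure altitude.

1500 ft

DA = PA + 120 × (OAT − (15 − 2·PA/1000)) = PA + 120·OAT − 1800 + 0.24·PA = 1.24·PA + 120·OAT − 1800.
So 1.24·PA = 1980 − 120 × 16 + 1800 = 1860.
PA = 1860 / 1.24 = 1500 ft.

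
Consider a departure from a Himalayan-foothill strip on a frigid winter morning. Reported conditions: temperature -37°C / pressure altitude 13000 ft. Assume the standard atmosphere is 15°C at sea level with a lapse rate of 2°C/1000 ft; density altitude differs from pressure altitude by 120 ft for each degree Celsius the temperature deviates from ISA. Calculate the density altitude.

ISA temperature at 13000 ft = 15 − 2 × (13000/1000) = -11°C.
ISA deviation = -37 − (-11) = -26°C.
Density altitude = 13000 + 120 × (-26) = 13000 + (-3120) = 9880 ft.

9880 ft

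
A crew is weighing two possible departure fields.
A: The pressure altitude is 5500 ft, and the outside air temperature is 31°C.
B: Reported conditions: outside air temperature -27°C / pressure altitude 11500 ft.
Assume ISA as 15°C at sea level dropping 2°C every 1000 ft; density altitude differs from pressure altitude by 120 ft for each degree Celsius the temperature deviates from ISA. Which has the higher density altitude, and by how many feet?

A: ISA temp = 4°C, deviation +27°C, DA = 5500 + 120 × 27 = 8740 ft.
B: ISA temp = -8°C, deviation -19°C, DA = 11500 + 120 × (-19) = 9220 ft.
B is higher by 9220 − 8740 = 480 ft.

B by 480 ft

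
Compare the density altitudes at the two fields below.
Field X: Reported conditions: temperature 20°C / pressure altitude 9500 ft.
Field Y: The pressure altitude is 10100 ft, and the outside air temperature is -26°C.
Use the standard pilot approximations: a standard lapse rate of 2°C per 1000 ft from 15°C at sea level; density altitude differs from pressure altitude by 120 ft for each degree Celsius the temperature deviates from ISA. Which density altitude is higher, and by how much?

Field X: ISA temp = -4°C, deviation +24°C, DA = 9500 + 120 × 24 = 12380 ft.
Field Y: ISA temp = -5.2°C, deviation -20.8°C, DA = 10100 + 120 × (-20.8) = 7604 ft.
Field X is higher by 12380 − 7604 = 4776 ft.

Field X by 4776 ft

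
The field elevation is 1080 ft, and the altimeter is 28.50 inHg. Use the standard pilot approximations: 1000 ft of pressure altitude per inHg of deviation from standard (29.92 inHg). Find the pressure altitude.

Pressure correction = (29.92 − 28.50) × 1000 = +1420 ft.
Pressure altitude = 1080 + (+1420) = 2500 ft.

2500 ft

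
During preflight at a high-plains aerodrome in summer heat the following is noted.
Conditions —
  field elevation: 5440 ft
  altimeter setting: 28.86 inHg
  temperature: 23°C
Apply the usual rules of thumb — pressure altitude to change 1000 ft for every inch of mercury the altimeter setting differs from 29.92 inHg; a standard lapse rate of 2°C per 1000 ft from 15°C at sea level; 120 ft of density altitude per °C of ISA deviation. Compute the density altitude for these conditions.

9020 ft

Pressure altitude = 5440 + (29.92 − 28.86) × 1000 = 5440 + (+1060) = 6500 ft.
ISA temperature at 6500 ft = 15 − 2 × (6500/1000) = 2°C.
ISA deviation = 23 − 2 = +21°C.
Density altitude = 6500 + 120 × (21) = 9020 ft.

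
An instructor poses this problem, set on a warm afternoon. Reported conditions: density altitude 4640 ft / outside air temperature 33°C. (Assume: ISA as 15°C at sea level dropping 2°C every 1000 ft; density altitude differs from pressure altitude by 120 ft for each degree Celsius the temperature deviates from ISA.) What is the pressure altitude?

2000 ft

DA = PA + 120 × (OAT − (15 − 2·PA/1000)) = PA + 120·OAT − 1800 + 0.24·PA = 1.24·PA + 120·OAT − 1800.
So 1.24·PA = 4640 − 120 × 33 + 1800 = 2480.
PA = 2480 / 1.24 = 2000 ft.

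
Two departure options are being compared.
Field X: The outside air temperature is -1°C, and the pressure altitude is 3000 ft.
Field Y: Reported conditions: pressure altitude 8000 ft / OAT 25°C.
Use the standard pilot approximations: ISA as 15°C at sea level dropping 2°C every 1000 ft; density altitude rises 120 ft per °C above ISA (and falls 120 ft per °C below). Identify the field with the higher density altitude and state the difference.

Field Y by 9320 ft

Field X: ISA temp = 9°C, deviation -10°C, DA = 3000 + 120 × (-10) = 1800 ft.
Field Y: ISA temp = -1°C, deviation +26°C, DA = 8000 + 120 × 26 = 11120 ft.
Field Y is higher by 11120 − 1800 = 9320 ft.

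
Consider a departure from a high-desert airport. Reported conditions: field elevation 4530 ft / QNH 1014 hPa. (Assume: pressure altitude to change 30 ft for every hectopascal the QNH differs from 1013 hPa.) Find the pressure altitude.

4500 ft

Pressure correction = (1013 − 1014) × 30 = -30 ft.
Pressure altitude = 4530 + (-30) = 4500 ft.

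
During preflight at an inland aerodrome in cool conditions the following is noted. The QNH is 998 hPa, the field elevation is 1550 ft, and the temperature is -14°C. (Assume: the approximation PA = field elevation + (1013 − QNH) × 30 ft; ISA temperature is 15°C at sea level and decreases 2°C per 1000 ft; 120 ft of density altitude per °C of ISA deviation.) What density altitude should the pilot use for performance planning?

-1000 ft

Pressure altitude = 1550 + (1013 − 998) × 30 = 1550 + (+450) = 2000 ft.
ISA temperature at 2000 ft = 15 − 2 × (2000/1000) = 11°C.
ISA deviation = -14 − 11 = -25°C.
Density altitude = 2000 + 120 × (-25) = -1000 ft.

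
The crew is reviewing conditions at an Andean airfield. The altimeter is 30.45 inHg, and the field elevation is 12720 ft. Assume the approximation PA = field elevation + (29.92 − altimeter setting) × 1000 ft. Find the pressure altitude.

Pressure correction = (29.92 − 30.45) × 1000 = -530 ft.
Pressure altitude = 12720 + (-530) = 12190 ft.

12190 ft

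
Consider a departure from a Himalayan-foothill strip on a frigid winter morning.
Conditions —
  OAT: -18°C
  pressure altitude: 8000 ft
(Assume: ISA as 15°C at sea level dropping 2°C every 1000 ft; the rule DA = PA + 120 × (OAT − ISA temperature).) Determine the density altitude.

5960 ft

ISA temperature at 8000 ft = 15 − 2 × (8000/1000) = -1°C.
ISA deviation = -18 − (-1) = -17°C.
Density altitude = 8000 + 120 × (-17) = 8000 + (-2040) = 5960 ft.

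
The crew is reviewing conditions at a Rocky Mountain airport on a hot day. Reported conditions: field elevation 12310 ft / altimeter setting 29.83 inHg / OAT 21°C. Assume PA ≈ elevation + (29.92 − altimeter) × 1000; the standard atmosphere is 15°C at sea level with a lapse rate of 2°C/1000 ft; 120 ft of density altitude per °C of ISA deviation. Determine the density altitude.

Pressure altitude = 12310 + (29.92 − 29.83) × 1000 = 12310 + (+90) = 12400 ft.
ISA temperature at 12400 ft = 15 − 2 × (12400/1000) = -9.8°C.
ISA deviation = 21 − (-9.8) = +30.8°C.
Density altitude = 12400 + 120 × (30.8) = 16096 ft.

16096 ft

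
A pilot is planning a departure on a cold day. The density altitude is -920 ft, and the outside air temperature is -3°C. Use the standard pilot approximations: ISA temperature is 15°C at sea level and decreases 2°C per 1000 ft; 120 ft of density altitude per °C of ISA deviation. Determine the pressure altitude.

1000 ft

DA = PA + 120 × (OAT − (15 − 2·PA/1000)) = PA + 120·OAT − 1800 + 0.24·PA = 1.24·PA + 120·OAT − 1800.
So 1.24·PA = -920 − 120 × (-3) + 1800 = 1240.
PA = 1240 / 1.24 = 1000 ft.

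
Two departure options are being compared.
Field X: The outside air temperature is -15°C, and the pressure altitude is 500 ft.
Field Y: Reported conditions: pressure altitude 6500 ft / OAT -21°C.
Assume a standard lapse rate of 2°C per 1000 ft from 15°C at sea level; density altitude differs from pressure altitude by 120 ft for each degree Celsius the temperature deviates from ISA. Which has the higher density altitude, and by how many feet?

Field Y by 6720 ft

Field X: ISA temp = 14°C, deviation -29°C, DA = 500 + 120 × (-29) = -2980 ft.
Field Y: ISA temp = 2°C, deviation -23°C, DA = 6500 + 120 × (-23) = 3740 ft.
Field Y is higher by 3740 − (-2980) = 6720 ft.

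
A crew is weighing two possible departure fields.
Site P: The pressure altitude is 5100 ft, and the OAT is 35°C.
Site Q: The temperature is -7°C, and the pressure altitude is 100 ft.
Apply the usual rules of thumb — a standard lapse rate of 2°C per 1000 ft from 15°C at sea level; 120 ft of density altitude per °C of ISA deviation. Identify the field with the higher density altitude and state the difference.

Site P by 11240 ft

Site P: ISA temp = 4.8°C, deviation +30.2°C, DA = 5100 + 120 × 30.2 = 8724 ft.
Site Q: ISA temp = 14.8°C, deviation -21.8°C, DA = 100 + 120 × (-21.8) = -2516 ft.
Site P is higher by 8724 − (-2516) = 11240 ft.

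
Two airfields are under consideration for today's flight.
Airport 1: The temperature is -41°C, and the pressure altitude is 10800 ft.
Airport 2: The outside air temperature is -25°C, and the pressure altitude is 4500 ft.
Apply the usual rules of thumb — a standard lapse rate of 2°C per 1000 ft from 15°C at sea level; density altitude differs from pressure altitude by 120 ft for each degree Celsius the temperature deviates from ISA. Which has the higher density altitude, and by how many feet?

Airport 1: ISA temp = -6.6°C, deviation -34.4°C, DA = 10800 + 120 × (-34.4) = 6672 ft.
Airport 2: ISA temp = 6°C, deviation -31°C, DA = 4500 + 120 × (-31) = 780 ft.
Airport 1 is higher by 6672 − 780 = 5892 ft.

Airport 1 by 5892 ft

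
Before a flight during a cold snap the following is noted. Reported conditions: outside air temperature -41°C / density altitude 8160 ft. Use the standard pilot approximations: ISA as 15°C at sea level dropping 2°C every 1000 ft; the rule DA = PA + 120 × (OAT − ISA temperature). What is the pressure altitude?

12000 ft

DA = PA + 120 × (OAT − (15 − 2·PA/1000)) = PA + 120·OAT − 1800 + 0.24·PA = 1.24·PA + 120·OAT − 1800.
So 1.24·PA = 8160 − 120 × (-41) + 1800 = 14880.
PA = 14880 / 1.24 = 12000 ft.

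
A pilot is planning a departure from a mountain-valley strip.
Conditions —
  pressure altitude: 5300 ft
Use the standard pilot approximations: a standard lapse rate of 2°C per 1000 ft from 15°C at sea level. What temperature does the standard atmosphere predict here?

4.4°C

ISA temperature = 15 − 2 × (5300/1000) = 15 − 10.6 = 4.4°C.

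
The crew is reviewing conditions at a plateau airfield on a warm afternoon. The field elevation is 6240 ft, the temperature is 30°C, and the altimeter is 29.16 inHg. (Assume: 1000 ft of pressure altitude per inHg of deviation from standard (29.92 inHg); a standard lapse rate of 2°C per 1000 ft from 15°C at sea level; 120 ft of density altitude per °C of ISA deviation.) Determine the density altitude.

Pressure altitude = 6240 + (29.92 − 29.16) × 1000 = 6240 + (+760) = 7000 ft.
ISA temperature at 7000 ft = 15 − 2 × (7000/1000) = 1°C.
ISA deviation = 30 − 1 = +29°C.
Density altitude = 7000 + 120 × (29) = 10480 ft.

10480 ft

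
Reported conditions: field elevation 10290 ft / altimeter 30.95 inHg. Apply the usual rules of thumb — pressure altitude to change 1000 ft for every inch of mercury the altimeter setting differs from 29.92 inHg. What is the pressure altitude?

Pressure correction = (29.92 − 30.95) × 1000 = -1030 ft.
Pressure altitude = 10290 + (-1030) = 9260 ft.

9260 ft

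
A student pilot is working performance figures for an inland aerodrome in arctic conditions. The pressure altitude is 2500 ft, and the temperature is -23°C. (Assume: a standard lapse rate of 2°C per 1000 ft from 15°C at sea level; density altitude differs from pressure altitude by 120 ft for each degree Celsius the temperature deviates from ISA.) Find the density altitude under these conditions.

ISA temperature at 2500 ft = 15 − 2 × (2500/1000) = 10°C.
ISA deviation = -23 − 10 = -33°C.
Density altitude = 2500 + 120 × (-33) = 2500 + (-3960) = -1460 ft.

-1460 ft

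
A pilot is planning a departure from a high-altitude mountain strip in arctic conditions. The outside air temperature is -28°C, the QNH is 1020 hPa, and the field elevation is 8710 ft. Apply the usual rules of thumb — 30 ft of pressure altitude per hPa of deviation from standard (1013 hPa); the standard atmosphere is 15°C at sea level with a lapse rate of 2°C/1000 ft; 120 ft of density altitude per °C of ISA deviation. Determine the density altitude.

Pressure altitude = 8710 + (1013 − 1020) × 30 = 8710 + (-210) = 8500 ft.
ISA temperature at 8500 ft = 15 − 2 × (8500/1000) = -2°C.
ISA deviation = -28 − (-2) = -26°C.
Density altitude = 8500 + 120 × (-26) = 5380 ft.

5380 ft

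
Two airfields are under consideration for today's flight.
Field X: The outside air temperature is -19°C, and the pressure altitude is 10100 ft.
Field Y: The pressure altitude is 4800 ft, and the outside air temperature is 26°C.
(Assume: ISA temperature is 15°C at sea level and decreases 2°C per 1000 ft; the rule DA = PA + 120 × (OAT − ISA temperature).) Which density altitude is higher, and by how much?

Field X: ISA temp = -5.2°C, deviation -13.8°C, DA = 10100 + 120 × (-13.8) = 8444 ft.
Field Y: ISA temp = 5.4°C, deviation +20.6°C, DA = 4800 + 120 × 20.6 = 7272 ft.
Field X is higher by 8444 − 7272 = 1172 ft.

Field X by 1172 ft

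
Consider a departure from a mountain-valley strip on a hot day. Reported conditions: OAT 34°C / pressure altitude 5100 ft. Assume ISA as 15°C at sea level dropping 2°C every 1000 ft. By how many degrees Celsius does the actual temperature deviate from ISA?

ISA+29.2°C

ISA temperature at 5100 ft = 15 − 2 × (5100/1000) = 4.8°C.
Deviation = OAT − ISA = 34 − 4.8 = +29.2°C.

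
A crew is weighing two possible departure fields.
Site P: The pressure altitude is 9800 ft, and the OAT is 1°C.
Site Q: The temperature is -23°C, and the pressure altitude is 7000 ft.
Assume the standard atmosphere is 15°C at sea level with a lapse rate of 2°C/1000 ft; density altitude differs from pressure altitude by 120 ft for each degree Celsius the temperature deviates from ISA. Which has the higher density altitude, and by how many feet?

Site P: ISA temp = -4.6°C, deviation +5.6°C, DA = 9800 + 120 × 5.6 = 10472 ft.
Site Q: ISA temp = 1°C, deviation -24°C, DA = 7000 + 120 × (-24) = 4120 ft.
Site P is higher by 10472 − 4120 = 6352 ft.

Site P by 6352 ft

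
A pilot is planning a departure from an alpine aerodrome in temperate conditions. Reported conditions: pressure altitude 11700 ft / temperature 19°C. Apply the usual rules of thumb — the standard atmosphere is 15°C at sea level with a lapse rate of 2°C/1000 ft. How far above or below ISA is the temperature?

ISA temperature at 11700 ft = 15 − 2 × (11700/1000) = -8.4°C.
Deviation = OAT − ISA = 19 − (-8.4) = +27.4°C.

ISA+27.4°C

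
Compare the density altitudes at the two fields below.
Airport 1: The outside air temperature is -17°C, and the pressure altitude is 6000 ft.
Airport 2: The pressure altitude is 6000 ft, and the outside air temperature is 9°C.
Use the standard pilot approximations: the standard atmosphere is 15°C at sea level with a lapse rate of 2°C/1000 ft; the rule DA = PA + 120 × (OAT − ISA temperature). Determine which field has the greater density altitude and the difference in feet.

Airport 2 by 3120 ft

Airport 1: ISA temp = 3°C, deviation -20°C, DA = 6000 + 120 × (-20) = 3600 ft.
Airport 2: ISA temp = 3°C, deviation +6°C, DA = 6000 + 120 × 6 = 6720 ft.
Airport 2 is higher by 6720 − 3600 = 3120 ft.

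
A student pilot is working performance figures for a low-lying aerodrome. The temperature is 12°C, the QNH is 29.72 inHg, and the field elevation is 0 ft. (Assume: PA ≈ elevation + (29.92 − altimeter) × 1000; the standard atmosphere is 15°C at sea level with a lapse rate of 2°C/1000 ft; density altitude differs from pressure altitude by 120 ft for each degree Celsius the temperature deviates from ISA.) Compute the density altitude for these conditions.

Pressure altitude = 0 + (29.92 − 29.72) × 1000 = 0 + (+200) = 200 ft.
ISA temperature at 200 ft = 15 − 2 × (200/1000) = 14.6°C.
ISA deviation = 12 − 14.6 = -2.6°C.
Density altitude = 200 + 120 × (-2.6) = -112 ft.

-112 ft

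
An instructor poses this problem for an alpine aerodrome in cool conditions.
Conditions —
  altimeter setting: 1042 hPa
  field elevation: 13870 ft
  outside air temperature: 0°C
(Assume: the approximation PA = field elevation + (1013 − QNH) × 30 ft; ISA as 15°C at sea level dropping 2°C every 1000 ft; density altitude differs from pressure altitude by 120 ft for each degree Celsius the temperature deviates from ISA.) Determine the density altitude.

14320 ft

Pressure altitude = 13870 + (1013 − 1042) × 30 = 13870 + (-870) = 13000 ft.
ISA temperature at 13000 ft = 15 − 2 × (13000/1000) = -11°C.
ISA deviation = 0 − (-11) = +11°C.
Density altitude = 13000 + 120 × (11) = 14320 ft.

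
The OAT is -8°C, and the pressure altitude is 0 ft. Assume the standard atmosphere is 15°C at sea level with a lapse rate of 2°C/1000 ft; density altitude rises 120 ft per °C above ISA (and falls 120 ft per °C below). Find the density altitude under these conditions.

ISA temperature at 0 ft = 15 − 2 × (0/1000) = 15°C.
ISA deviation = -8 − 15 = -23°C.
Density altitude = 0 + 120 × (-23) = 0 + (-2760) = -2760 ft.

-2760 ft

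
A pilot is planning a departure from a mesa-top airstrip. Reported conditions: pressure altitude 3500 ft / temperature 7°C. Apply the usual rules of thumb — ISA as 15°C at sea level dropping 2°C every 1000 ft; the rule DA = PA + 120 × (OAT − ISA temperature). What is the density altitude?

ISA temperature at 3500 ft = 15 − 2 × (3500/1000) = 8°C.
ISA deviation = 7 − 8 = -1°C.
Density altitude = 3500 + 120 × (-1) = 3500 + (-120) = 3380 ft.

3380 ft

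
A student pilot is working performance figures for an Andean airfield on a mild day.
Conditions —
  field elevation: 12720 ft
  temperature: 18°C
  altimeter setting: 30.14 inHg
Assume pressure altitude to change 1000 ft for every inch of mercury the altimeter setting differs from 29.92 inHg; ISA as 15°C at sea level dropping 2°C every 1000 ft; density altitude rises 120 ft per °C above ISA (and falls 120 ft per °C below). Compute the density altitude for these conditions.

15860 ft

Pressure altitude = 12720 + (29.92 − 30.14) × 1000 = 12720 + (-220) = 12500 ft.
ISA temperature at 12500 ft = 15 − 2 × (12500/1000) = -10°C.
ISA deviation = 18 − (-10) = +28°C.
Density altitude = 12500 + 120 × (28) = 15860 ft.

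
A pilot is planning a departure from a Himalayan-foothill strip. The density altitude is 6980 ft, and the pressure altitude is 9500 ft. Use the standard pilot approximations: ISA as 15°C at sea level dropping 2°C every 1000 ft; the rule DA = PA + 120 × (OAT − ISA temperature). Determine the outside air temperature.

Density altitude − pressure altitude = 6980 − 9500 = -2520 ft.
At 120 ft/°C that is an ISA deviation of -2520/120 = -21°C.
ISA temperature at 9500 ft = 15 − 2 × (9500/1000) = -4°C.
OAT = ISA + deviation = -4 + (-21) = -25°C.

-25°C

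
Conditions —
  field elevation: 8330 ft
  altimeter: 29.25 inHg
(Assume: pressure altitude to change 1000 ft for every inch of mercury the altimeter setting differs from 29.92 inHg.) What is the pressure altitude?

9000 ft

Pressure correction = (29.92 − 29.25) × 1000 = +670 ft.
Pressure altitude = 8330 + (+670) = 9000 ft.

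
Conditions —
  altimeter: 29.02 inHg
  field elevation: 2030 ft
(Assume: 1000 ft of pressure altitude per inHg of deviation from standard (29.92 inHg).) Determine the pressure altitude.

2930 ft

Pressure correction = (29.92 − 29.02) × 1000 = +900 ft.
Pressure altitude = 2030 + (+900) = 2930 ft.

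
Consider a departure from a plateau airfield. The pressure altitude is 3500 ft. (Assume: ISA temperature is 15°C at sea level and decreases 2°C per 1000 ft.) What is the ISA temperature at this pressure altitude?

8°C

ISA temperature = 15 − 2 × (3500/1000) = 15 − 7 = 8°C.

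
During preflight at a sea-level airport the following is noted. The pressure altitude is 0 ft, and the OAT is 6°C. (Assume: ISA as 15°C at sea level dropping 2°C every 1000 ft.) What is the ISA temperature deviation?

ISA-9°C

ISA temperature at 0 ft = 15 − 2 × (0/1000) = 15°C.
Deviation = OAT − ISA = 6 − 15 = -9°C.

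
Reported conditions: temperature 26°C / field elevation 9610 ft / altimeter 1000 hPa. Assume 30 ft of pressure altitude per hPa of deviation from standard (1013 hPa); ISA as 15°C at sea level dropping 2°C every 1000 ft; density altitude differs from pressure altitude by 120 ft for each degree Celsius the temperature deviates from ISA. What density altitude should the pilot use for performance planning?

13720 ft

Pressure altitude = 9610 + (1013 − 1000) × 30 = 9610 + (+390) = 10000 ft.
ISA temperature at 10000 ft = 15 − 2 × (10000/1000) = -5°C.
ISA deviation = 26 − (-5) = +31°C.
Density altitude = 10000 + 120 × (31) = 13720 ft.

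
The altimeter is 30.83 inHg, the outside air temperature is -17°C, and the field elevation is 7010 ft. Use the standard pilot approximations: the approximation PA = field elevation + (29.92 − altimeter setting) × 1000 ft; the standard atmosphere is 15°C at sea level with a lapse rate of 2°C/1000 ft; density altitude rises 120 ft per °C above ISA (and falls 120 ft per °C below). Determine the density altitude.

Pressure altitude = 7010 + (29.92 − 30.83) × 1000 = 7010 + (-910) = 6100 ft.
ISA temperature at 6100 ft = 15 − 2 × (6100/1000) = 2.8°C.
ISA deviation = -17 − 2.8 = -19.8°C.
Density altitude = 6100 + 120 × (-19.8) = 3724 ft.

3724 ft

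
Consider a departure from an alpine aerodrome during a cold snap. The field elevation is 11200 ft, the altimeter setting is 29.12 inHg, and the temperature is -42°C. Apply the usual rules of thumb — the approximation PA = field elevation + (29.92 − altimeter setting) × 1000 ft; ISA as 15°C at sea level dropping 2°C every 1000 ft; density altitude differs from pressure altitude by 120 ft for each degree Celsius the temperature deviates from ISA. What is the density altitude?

8040 ft

Pressure altitude = 11200 + (29.92 − 29.12) × 1000 = 11200 + (+800) = 12000 ft.
ISA temperature at 12000 ft = 15 − 2 × (12000/1000) = -9°C.
ISA deviation = -42 − (-9) = -33°C.
Density altitude = 12000 + 120 × (-33) = 8040 ft.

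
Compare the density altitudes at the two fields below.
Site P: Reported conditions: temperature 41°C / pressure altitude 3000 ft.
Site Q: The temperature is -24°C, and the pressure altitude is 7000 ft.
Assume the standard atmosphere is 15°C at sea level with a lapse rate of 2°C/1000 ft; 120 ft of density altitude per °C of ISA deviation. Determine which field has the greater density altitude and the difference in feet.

Site P: ISA temp = 9°C, deviation +32°C, DA = 3000 + 120 × 32 = 6840 ft.
Site Q: ISA temp = 1°C, deviation -25°C, DA = 7000 + 120 × (-25) = 4000 ft.
Site P is higher by 6840 − 4000 = 2840 ft.

Site P by 2840 ft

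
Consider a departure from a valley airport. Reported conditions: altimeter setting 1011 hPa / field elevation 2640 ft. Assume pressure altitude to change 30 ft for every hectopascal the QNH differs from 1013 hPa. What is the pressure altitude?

2700 ft

Pressure correction = (1013 − 1011) × 30 = +60 ft.
Pressure altitude = 2640 + (+60) = 2700 ft.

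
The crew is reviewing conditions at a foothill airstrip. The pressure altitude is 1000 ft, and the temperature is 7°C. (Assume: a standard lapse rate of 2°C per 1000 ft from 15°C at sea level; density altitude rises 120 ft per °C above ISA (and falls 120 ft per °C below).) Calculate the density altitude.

ISA temperature at 1000 ft = 15 − 2 × (1000/1000) = 13°C.
ISA deviation = 7 − 13 = -6°C.
Density altitude = 1000 + 120 × (-6) = 1000 + (-720) = 280 ft.

280 ft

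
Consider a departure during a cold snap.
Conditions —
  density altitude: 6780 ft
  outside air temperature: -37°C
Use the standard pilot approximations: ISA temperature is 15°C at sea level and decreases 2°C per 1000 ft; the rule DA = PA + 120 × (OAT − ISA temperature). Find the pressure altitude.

10500 ft

DA = PA + 120 × (OAT − (15 − 2·PA/1000)) = PA + 120·OAT − 1800 + 0.24·PA = 1.24·PA + 120·OAT − 1800.
So 1.24·PA = 6780 − 120 × (-37) + 1800 = 13020.
PA = 13020 / 1.24 = 10500 ft.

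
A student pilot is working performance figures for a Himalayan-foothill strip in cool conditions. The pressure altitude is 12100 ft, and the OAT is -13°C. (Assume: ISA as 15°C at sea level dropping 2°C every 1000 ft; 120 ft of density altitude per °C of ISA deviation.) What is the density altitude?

11644 ft

ISA temperature at 12100 ft = 15 − 2 × (12100/1000) = -9.2°C.
ISA deviation = -13 − (-9.2) = -3.8°C.
Density altitude = 12100 + 120 × (-3.8) = 12100 + (-456) = 11644 ft.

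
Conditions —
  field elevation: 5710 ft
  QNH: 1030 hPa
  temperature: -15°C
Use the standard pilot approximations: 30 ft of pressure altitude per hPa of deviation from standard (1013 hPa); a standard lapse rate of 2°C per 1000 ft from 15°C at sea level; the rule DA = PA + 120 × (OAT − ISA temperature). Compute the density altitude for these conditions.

2848 ft

Pressure altitude = 5710 + (1013 − 1030) × 30 = 5710 + (-510) = 5200 ft.
ISA temperature at 5200 ft = 15 − 2 × (5200/1000) = 4.6°C.
ISA deviation = -15 − 4.6 = -19.6°C.
Density altitude = 5200 + 120 × (-19.6) = 2848 ft.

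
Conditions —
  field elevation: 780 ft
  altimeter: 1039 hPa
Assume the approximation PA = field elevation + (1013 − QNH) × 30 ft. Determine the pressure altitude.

0 ft

Pressure correction = (1013 − 1039) × 30 = -780 ft.
Pressure altitude = 780 + (-780) = 0 ft.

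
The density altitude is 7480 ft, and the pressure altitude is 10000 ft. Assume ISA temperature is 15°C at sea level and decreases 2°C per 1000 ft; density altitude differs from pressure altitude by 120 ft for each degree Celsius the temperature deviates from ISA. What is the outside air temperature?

-26°C

Density altitude − pressure altitude = 7480 − 10000 = -2520 ft.
At 120 ft/°C that is an ISA deviation of -2520/120 = -21°C.
ISA temperature at 10000 ft = 15 − 2 × (10000/1000) = -5°C.
OAT = ISA + deviation = -5 + (-21) = -26°C.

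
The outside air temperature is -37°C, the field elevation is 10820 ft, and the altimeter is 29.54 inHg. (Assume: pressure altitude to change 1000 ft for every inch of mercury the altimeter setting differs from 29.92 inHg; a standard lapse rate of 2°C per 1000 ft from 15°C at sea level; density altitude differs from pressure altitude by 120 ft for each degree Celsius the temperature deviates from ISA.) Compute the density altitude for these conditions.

Pressure altitude = 10820 + (29.92 − 29.54) × 1000 = 10820 + (+380) = 11200 ft.
ISA temperature at 11200 ft = 15 − 2 × (11200/1000) = -7.4°C.
ISA deviation = -37 − (-7.4) = -29.6°C.
Density altitude = 11200 + 120 × (-29.6) = 7648 ft.

7648 ft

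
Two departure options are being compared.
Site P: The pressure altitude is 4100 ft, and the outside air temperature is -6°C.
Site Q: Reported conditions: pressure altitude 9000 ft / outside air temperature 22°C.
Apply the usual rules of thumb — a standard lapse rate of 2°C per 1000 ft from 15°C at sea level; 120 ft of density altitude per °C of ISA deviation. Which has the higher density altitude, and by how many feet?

Site P: ISA temp = 6.8°C, deviation -12.8°C, DA = 4100 + 120 × (-12.8) = 2564 ft.
Site Q: ISA temp = -3°C, deviation +25°C, DA = 9000 + 120 × 25 = 12000 ft.
Site Q is higher by 12000 − 2564 = 9436 ft.

Site Q by 9436 ft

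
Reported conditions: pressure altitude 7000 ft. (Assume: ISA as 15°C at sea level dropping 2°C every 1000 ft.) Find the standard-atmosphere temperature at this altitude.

1°C

ISA temperature = 15 − 2 × (7000/1000) = 15 − 14 = 1°C.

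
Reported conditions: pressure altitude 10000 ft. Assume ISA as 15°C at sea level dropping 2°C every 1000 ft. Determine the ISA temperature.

-5°C

ISA temperature = 15 − 2 × (10000/1000) = 15 − 20 = -5°C.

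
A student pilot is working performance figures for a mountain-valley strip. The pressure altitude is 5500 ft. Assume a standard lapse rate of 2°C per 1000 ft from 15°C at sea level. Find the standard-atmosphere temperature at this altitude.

ISA temperature = 15 − 2 × (5500/1000) = 15 − 11 = 4°C.

4°C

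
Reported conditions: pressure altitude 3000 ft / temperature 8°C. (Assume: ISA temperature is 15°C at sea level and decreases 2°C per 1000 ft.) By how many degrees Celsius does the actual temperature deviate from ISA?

ISA temperature at 3000 ft = 15 − 2 × (3000/1000) = 9°C.
Deviation = OAT − ISA = 8 − 9 = -1°C.

ISA-1°C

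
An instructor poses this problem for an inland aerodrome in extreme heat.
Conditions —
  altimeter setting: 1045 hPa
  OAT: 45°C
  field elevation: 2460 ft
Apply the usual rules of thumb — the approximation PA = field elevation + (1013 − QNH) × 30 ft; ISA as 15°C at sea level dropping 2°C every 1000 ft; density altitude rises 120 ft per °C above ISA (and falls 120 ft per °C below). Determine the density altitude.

5460 ft

Pressure altitude = 2460 + (1013 − 1045) × 30 = 2460 + (-960) = 1500 ft.
ISA temperature at 1500 ft = 15 − 2 × (1500/1000) = 12°C.
ISA deviation = 45 − 12 = +33°C.
Density altitude = 1500 + 120 × (33) = 5460 ft.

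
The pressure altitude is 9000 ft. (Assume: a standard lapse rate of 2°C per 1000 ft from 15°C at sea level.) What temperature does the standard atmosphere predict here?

-3°C

ISA temperature = 15 − 2 × (9000/1000) = 15 − 18 = -3°C.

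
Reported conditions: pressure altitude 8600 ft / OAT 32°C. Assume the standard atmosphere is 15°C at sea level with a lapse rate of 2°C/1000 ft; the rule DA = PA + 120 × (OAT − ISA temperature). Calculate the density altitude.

12704 ft

ISA temperature at 8600 ft = 15 − 2 × (8600/1000) = -2.2°C.
ISA deviation = 32 − (-2.2) = +34.2°C.
Density altitude = 8600 + 120 × (34.2) = 8600 + (+4104) = 12704 ft.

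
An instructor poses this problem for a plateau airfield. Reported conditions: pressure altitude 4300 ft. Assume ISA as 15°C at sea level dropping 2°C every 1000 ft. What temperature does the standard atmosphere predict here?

6.4°C

ISA temperature = 15 − 2 × (4300/1000) = 15 − 8.6 = 6.4°C.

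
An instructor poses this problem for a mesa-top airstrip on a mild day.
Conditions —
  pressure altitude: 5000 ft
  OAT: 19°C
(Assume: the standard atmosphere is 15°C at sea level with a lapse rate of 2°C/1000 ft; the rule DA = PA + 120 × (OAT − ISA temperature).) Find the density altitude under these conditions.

ISA temperature at 5000 ft = 15 − 2 × (5000/1000) = 5°C.
ISA deviation = 19 − 5 = +14°C.
Density altitude = 5000 + 120 × (14) = 5000 + (+1680) = 6680 ft.

6680 ft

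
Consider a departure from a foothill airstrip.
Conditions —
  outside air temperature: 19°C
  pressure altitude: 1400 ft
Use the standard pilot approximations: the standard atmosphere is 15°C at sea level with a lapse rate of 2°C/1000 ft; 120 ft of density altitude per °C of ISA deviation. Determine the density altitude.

2216 ft

ISA temperature at 1400 ft = 15 − 2 × (1400/1000) = 12.2°C.
ISA deviation = 19 − 12.2 = +6.8°C.
Density altitude = 1400 + 120 × (6.8) = 1400 + (+816) = 2216 ft.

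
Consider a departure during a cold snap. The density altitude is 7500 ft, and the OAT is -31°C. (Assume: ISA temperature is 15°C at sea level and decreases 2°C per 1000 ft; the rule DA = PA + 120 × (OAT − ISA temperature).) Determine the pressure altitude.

10500 ft

DA = PA + 120 × (OAT − (15 − 2·PA/1000)) = PA + 120·OAT − 1800 + 0.24·PA = 1.24·PA + 120·OAT − 1800.
So 1.24·PA = 7500 − 120 × (-31) + 1800 = 13020.
PA = 13020 / 1.24 = 10500 ft.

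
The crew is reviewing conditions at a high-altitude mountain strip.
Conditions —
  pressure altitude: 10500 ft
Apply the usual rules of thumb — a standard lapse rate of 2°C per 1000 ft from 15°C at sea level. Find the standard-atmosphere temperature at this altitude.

ISA temperature = 15 − 2 × (10500/1000) = 15 − 21 = -6°C.

-6°C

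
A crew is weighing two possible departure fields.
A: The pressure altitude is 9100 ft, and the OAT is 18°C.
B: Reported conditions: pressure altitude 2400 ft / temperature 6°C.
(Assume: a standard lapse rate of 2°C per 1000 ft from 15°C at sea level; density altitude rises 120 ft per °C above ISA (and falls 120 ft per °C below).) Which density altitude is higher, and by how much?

A: ISA temp = -3.2°C, deviation +21.2°C, DA = 9100 + 120 × 21.2 = 11644 ft.
B: ISA temp = 10.2°C, deviation -4.2°C, DA = 2400 + 120 × (-4.2) = 1896 ft.
A is higher by 11644 − 1896 = 9748 ft.

A by 9748 ft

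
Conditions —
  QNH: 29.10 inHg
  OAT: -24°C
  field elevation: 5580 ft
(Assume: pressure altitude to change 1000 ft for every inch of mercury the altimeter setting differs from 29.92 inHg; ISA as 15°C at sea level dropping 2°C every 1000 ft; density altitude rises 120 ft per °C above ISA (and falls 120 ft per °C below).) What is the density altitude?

Pressure altitude = 5580 + (29.92 − 29.10) × 1000 = 5580 + (+820) = 6400 ft.
ISA temperature at 6400 ft = 15 − 2 × (6400/1000) = 2.2°C.
ISA deviation = -24 − 2.2 = -26.2°C.
Density altitude = 6400 + 120 × (-26.2) = 3256 ft.

3256 ft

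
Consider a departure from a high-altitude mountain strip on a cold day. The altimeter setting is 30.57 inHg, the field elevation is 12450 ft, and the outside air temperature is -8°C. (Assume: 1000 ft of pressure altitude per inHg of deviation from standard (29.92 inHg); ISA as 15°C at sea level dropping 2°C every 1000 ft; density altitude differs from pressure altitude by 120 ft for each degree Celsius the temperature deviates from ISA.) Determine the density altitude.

11872 ft

Pressure altitude = 12450 + (29.92 − 30.57) × 1000 = 12450 + (-650) = 11800 ft.
ISA temperature at 11800 ft = 15 − 2 × (11800/1000) = -8.6°C.
ISA deviation = -8 − (-8.6) = +0.6°C.
Density altitude = 11800 + 120 × (0.6) = 11872 ft.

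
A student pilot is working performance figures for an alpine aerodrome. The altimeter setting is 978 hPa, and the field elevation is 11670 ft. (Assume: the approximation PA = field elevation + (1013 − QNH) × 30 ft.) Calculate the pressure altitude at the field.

Pressure correction = (1013 − 978) × 30 = +1050 ft.
Pressure altitude = 11670 + (+1050) = 12720 ft.

12720 ft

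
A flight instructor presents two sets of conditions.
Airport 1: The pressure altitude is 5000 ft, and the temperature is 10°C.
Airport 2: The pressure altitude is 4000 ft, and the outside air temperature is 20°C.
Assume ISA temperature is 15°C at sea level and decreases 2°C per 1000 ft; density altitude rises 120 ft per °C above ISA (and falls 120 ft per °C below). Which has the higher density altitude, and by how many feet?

Airport 1: ISA temp = 5°C, deviation +5°C, DA = 5000 + 120 × 5 = 5600 ft.
Airport 2: ISA temp = 7°C, deviation +13°C, DA = 4000 + 120 × 13 = 5560 ft.
Airport 1 is higher by 5600 − 5560 = 40 ft.

Airport 1 by 40 ft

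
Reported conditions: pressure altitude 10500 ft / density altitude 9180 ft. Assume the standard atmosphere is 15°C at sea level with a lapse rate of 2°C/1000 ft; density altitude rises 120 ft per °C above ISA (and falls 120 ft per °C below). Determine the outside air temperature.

-17°C

Density altitude − pressure altitude = 9180 − 10500 = -1320 ft.
At 120 ft/°C that is an ISA deviation of -1320/120 = -11°C.
ISA temperature at 10500 ft = 15 − 2 × (10500/1000) = -6°C.
OAT = ISA + deviation = -6 + (-11) = -17°C.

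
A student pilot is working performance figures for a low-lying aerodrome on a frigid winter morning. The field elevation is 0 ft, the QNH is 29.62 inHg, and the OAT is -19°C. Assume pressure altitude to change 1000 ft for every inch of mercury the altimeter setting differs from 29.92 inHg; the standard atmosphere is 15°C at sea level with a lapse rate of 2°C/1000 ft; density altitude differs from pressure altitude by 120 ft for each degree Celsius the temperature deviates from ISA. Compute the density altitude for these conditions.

-3708 ft

Pressure altitude = 0 + (29.92 − 29.62) × 1000 = 0 + (+300) = 300 ft.
ISA temperature at 300 ft = 15 − 2 × (300/1000) = 14.4°C.
ISA deviation = -19 − 14.4 = -33.4°C.
Density altitude = 300 + 120 × (-33.4) = -3708 ft.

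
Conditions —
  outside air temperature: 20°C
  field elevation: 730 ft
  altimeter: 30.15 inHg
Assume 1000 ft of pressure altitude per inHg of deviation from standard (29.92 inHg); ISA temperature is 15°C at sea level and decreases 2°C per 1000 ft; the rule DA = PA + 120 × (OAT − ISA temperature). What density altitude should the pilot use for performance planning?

1220 ft

Pressure altitude = 730 + (29.92 − 30.15) × 1000 = 730 + (-230) = 500 ft.
ISA temperature at 500 ft = 15 − 2 × (500/1000) = 14°C.
ISA deviation = 20 − 14 = +6°C.
Density altitude = 500 + 120 × (6) = 1220 ft.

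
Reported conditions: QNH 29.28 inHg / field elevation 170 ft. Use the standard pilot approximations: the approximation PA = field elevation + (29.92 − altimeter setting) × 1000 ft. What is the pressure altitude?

Pressure correction = (29.92 − 29.28) × 1000 = +640 ft.
Pressure altitude = 170 + (+640) = 810 ft.

810 ft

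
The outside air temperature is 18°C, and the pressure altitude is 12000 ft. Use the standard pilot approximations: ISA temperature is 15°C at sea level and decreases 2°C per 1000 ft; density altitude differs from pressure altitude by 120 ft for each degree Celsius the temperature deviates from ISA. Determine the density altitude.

ISA temperature at 12000 ft = 15 − 2 × (12000/1000) = -9°C.
ISA deviation = 18 − (-9) = +27°C.
Density altitude = 12000 + 120 × (27) = 12000 + (+3240) = 15240 ft.

15240 ft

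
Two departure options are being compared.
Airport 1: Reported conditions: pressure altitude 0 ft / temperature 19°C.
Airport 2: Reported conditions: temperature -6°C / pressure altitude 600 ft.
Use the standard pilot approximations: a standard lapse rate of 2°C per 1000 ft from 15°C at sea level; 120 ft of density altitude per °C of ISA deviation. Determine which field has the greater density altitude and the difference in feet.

Airport 1 by 2256 ft

Airport 1: ISA temp = 15°C, deviation +4°C, DA = 0 + 120 × 4 = 480 ft.
Airport 2: ISA temp = 13.8°C, deviation -19.8°C, DA = 600 + 120 × (-19.8) = -1776 ft.
Airport 1 is higher by 480 − (-1776) = 2256 ft.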